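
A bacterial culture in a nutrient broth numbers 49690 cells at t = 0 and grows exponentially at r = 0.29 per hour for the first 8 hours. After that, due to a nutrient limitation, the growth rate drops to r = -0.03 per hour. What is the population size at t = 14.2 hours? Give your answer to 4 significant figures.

Phase 1: N(8) = 49690·e^(0.29×8) = 49690·e^2.32 = 505629.
Phase 2 runs for 14.2 − 8 = 6.2 hours at r = -0.03.
N(14.2) = 505629·e^(-0.03×6.2) = 505629·e^-0.186 = 419811.

419800 cells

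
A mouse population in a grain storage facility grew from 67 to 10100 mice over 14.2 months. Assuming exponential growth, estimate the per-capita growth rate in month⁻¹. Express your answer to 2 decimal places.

0.35 per month

From N(t) = N₀·e^(rt): e^(r·14.2) = 10100/67 = 150.75.
r·14.2 = ln(150.75) = 5.0156, so r = 5.0156/14.2 = 0.35321.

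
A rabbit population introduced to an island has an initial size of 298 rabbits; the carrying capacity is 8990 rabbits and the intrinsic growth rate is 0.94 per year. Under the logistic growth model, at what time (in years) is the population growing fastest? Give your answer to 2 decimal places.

3.59 years

Logistic growth is fastest at N = K/2 = 4495.
A = (K − N₀)/N₀ = 29.168. Set K/(1 + A·e^(−rt)) = K/2 → A·e^(−rt) = 1.
e^(−0.94t) = 1/29.168 = 0.0342844, so t = ln(29.168)/0.94 = 3.3731/0.94 = 3.5884.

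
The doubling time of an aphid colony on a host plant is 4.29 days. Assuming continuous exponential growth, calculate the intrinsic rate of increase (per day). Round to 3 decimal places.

r = ln(2)/t_d = 0.6931/4.29 = 0.16157.

0.162 per day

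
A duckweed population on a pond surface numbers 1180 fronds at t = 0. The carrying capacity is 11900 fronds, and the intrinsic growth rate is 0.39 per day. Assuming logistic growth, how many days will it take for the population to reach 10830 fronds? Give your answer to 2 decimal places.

A = (K − N₀)/N₀ = (11900 − 1180)/1180 = 9.0847.
Solve 11900/(1 + 9.0847·e^(−0.39t)) = 10830: 1 + 9.0847·e^(−0.39t) = 1.0988, so e^(−0.39t) = 0.0108753.
−0.39·t = ln(0.0108753) = -4.5213, so t = 4.5213/0.39 = 11.593.

11.59 days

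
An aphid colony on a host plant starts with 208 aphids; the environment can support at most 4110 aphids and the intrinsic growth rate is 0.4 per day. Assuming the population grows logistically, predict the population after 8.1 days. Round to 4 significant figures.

2369 aphids

A = (K − N₀)/N₀ = (4110 − 208)/208 = 18.76.
N(t) = K/(1 + A·e^(−rt)) = 4110/(1 + 18.76×e^(−0.4×8.1)).
e^(−3.24) = 0.039164; denominator = 1 + 18.76×0.039164 = 1.7347.
N = 4110/1.7347 = 2369.29.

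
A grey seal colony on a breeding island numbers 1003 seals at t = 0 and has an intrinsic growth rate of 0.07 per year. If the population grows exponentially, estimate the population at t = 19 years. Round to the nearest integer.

3792 seals

N(t) = N₀·e^(rt) = 1003 × e^(0.07×19) = 1003 × e^1.33.
e^1.33 ≈ 3.781, so N ≈ 1003 × 3.781 = 3792.39.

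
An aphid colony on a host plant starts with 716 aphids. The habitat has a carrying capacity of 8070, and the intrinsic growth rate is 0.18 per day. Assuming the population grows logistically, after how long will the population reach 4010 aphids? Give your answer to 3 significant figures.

12.9 days

A = (K − N₀)/N₀ = (8070 − 716)/716 = 10.271.
Solve 8070/(1 + 10.271·e^(−0.18t)) = 4010: 1 + 10.271·e^(−0.18t) = 2.0125, so e^(−0.18t) = 0.098576.
−0.18·t = ln(0.098576) = -2.3169, so t = 2.3169/0.18 = 12.872.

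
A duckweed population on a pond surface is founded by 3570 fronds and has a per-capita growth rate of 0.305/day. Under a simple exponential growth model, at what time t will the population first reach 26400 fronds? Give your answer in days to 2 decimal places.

6.56 days

Set N₀·e^(rt) = 26400: e^(0.305·t) = 26400/3570 = 7.395.
0.305·t = ln(7.395) = 2.0008, so t = 2.0008/0.305 = 6.56.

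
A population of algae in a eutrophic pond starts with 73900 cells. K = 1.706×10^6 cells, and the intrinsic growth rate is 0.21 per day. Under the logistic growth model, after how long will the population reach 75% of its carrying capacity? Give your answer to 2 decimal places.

A = (K − N₀)/N₀ = (1.706×10^6 − 73900)/73900 = 22.085.
Solve 1.706×10^6/(1 + 22.085·e^(−0.21t)) = 1.2795×10^6: 1 + 22.085·e^(−0.21t) = 1.3333, so e^(−0.21t) = 0.015093.
−0.21·t = ln(0.015093) = -4.1935, so t = 4.1935/0.21 = 19.969.

19.97 days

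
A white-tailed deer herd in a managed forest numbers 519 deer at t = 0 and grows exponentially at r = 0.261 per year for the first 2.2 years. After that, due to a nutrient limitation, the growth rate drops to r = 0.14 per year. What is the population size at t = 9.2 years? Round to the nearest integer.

2456 deer

Phase 1: N(2.2) = 519·e^(0.261×2.2) = 519·e^0.5742 = 921.593.
Phase 2 runs for 9.2 − 2.2 = 7 years at r = 0.14.
N(9.2) = 921.593·e^(0.14×7) = 921.593·e^0.98 = 2455.54.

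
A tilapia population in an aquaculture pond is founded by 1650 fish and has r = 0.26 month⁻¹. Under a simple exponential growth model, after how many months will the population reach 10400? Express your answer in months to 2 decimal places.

7.08 months

Set N₀·e^(rt) = 10400: e^(0.26·t) = 10400/1650 = 6.303.
0.26·t = ln(6.303) = 1.841, so t = 1.841/0.26 = 7.0809.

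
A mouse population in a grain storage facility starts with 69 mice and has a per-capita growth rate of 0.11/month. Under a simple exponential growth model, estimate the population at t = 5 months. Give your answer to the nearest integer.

120 mice

N(t) = N₀·e^(rt) = 69 × e^(0.11×5) = 69 × e^0.55.
e^0.55 ≈ 1.7333, so N ≈ 69 × 1.7333 = 119.594.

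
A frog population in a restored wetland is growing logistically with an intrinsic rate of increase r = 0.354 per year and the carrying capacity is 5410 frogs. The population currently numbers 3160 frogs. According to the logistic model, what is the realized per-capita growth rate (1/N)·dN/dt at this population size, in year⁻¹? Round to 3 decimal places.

0.147 per year

(1/N)·dN/dt = r(1 − N/K) = 0.354 × (1 − 3160/5410).
= 0.354 × 0.4159 = 0.14723.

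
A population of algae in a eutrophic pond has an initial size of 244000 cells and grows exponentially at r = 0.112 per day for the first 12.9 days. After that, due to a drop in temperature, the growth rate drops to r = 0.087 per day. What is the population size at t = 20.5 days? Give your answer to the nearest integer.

2004537 cells

Phase 1: N(12.9) = 244000·e^(0.112×12.9) = 244000·e^1.445 = 1.034805×10^6.
Phase 2 runs for 20.5 − 12.9 = 7.6 days at r = 0.087.
N(20.5) = 1.034805×10^6·e^(0.087×7.6) = 1.034805×10^6·e^0.6612 = 2.004537×10^6.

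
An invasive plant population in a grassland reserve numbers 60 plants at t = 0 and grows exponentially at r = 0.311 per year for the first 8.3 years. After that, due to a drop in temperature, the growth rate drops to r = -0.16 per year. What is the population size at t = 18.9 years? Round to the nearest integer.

Phase 1: N(8.3) = 60·e^(0.311×8.3) = 60·e^2.581 = 792.858.
Phase 2 runs for 18.9 − 8.3 = 10.6 years at r = -0.16.
N(18.9) = 792.858·e^(-0.16×10.6) = 792.858·e^-1.696 = 145.423.

145 plants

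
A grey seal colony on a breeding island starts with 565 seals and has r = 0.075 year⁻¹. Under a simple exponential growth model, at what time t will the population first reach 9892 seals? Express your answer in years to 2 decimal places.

Set N₀·e^(rt) = 9892: e^(0.075·t) = 9892/565 = 17.508.
0.075·t = ln(17.508) = 2.8627, so t = 2.8627/0.075 = 38.169.

38.17 years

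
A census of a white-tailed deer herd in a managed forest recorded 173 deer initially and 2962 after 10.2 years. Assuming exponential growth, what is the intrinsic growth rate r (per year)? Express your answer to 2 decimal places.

From N(t) = N₀·e^(rt): e^(r·10.2) = 2962/173 = 17.121.
r·10.2 = ln(17.121) = 2.8403, so r = 2.8403/10.2 = 0.27846.

0.28 per year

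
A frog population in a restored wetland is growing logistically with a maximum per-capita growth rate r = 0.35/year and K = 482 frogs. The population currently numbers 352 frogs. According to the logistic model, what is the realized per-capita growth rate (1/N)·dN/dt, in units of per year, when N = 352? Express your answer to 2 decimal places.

0.09 per year

(1/N)·dN/dt = r(1 − N/K) = 0.35 × (1 − 352/482).
= 0.35 × 0.26971 = 0.094398.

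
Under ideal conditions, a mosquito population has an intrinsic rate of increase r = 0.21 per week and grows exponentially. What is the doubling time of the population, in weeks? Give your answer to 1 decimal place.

3.3 weeks

Doubling time t_d = ln(2)/r = 0.6931/0.21 = 3.3007.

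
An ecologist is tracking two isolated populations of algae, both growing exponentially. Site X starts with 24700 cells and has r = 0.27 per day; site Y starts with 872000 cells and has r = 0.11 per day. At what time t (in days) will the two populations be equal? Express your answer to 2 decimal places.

Set 24700·e^(0.27t) = 872000·e^(0.11t).
e^((0.27 − 0.11)t) = 872000/24700 → e^(0.16·t) = 35.304.
0.16·t = ln(35.304) = 3.564, so t = 3.564/0.16 = 22.275.

22.27 days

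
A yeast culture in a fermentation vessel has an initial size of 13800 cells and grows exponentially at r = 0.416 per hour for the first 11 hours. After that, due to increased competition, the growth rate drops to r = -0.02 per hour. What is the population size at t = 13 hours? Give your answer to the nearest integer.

Phase 1: N(11) = 13800·e^(0.416×11) = 13800·e^4.576 = 1.340327×10^6.
Phase 2 runs for 13 − 11 = 2 hours at r = -0.02.
N(13) = 1.340327×10^6·e^(-0.02×2) = 1.340327×10^6·e^-0.04 = 1.287772×10^6.

1287772 cells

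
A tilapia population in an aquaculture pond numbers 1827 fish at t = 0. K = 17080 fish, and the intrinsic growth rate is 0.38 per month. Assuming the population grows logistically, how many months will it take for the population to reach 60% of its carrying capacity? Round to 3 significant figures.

6.65 months

A = (K − N₀)/N₀ = (17080 − 1827)/1827 = 8.3487.
Solve 17080/(1 + 8.3487·e^(−0.38t)) = 10248: 1 + 8.3487·e^(−0.38t) = 1.6667, so e^(−0.38t) = 0.0798531.
−0.38·t = ln(0.0798531) = -2.5276, so t = 2.5276/0.38 = 6.6515.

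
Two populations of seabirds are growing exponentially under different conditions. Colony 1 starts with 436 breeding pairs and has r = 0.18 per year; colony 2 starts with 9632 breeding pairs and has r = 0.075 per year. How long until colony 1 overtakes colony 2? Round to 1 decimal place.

29.5 years

Set 436·e^(0.18t) = 9632·e^(0.075t).
e^((0.18 − 0.075)t) = 9632/436 → e^(0.105·t) = 22.092.
0.105·t = ln(22.092) = 3.0952, so t = 3.0952/0.105 = 29.478.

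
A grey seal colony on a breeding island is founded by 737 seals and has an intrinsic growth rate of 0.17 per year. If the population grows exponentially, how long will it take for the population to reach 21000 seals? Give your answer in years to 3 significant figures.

19.7 years

Set N₀·e^(rt) = 21000: e^(0.17·t) = 21000/737 = 28.494.
0.17·t = ln(28.494) = 3.3497, so t = 3.3497/0.17 = 19.704.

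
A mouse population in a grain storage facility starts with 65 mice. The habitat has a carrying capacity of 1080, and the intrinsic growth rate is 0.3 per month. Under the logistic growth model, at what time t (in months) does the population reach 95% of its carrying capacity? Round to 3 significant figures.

A = (K − N₀)/N₀ = (1080 − 65)/65 = 15.615.
Solve 1080/(1 + 15.615·e^(−0.3t)) = 1026: 1 + 15.615·e^(−0.3t) = 1.0526, so e^(−0.3t) = 0.0033705.
−0.3·t = ln(0.0033705) = -5.6927, so t = 5.6927/0.3 = 18.976.

19.0 months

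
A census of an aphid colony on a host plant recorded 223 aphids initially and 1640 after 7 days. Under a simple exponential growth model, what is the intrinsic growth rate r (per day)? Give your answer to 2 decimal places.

From N(t) = N₀·e^(rt): e^(r·7) = 1640/223 = 7.3543.
r·7 = ln(7.3543) = 1.9953, so r = 1.9953/7 = 0.28504.

0.29 per day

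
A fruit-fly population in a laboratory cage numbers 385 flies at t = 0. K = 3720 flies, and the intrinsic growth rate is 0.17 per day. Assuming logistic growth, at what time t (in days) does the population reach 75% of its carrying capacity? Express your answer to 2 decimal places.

19.16 days

A = (K − N₀)/N₀ = (3720 − 385)/385 = 8.6623.
Solve 3720/(1 + 8.6623·e^(−0.17t)) = 2790: 1 + 8.6623·e^(−0.17t) = 1.3333, so e^(−0.17t) = 0.0384808.
−0.17·t = ln(0.0384808) = -3.2576, so t = 3.2576/0.17 = 19.162.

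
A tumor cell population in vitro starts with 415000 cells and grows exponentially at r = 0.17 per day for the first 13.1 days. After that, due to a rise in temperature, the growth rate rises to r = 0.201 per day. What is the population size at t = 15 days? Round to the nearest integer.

5637402 cells

Phase 1: N(13.1) = 415000·e^(0.17×13.1) = 415000·e^2.227 = 3.847883×10^6.
Phase 2 runs for 15 − 13.1 = 1.9 days at r = 0.201.
N(15) = 3.847883×10^6·e^(0.201×1.9) = 3.847883×10^6·e^0.3819 = 5.637402×10^6.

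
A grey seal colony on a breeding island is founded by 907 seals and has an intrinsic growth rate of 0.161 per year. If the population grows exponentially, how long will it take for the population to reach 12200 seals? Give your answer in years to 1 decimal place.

16.1 years

Set N₀·e^(rt) = 12200: e^(0.161·t) = 12200/907 = 13.451.
0.161·t = ln(13.451) = 2.599, so t = 2.599/0.161 = 16.143.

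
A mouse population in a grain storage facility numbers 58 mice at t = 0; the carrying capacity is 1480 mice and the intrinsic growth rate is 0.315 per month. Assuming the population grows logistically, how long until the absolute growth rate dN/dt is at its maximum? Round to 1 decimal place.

10.2 months

Logistic growth is fastest at N = K/2 = 740.
A = (K − N₀)/N₀ = 24.517. Set K/(1 + A·e^(−rt)) = K/2 → A·e^(−rt) = 1.
e^(−0.315t) = 1/24.517 = 0.0407876, so t = ln(24.517)/0.315 = 3.1994/0.315 = 10.157.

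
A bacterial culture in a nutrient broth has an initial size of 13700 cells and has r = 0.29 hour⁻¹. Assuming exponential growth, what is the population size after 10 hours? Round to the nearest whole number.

248986 cells

N(t) = N₀·e^(rt) = 13700 × e^(0.29×10) = 13700 × e^2.9.
e^2.9 ≈ 18.174, so N ≈ 13700 × 18.174 = 248986.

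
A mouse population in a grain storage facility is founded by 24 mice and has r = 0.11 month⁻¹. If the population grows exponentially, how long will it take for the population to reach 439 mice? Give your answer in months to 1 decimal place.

Set N₀·e^(rt) = 439: e^(0.11·t) = 439/24 = 18.292.
0.11·t = ln(18.292) = 2.9064, so t = 2.9064/0.11 = 26.422.

26.4 months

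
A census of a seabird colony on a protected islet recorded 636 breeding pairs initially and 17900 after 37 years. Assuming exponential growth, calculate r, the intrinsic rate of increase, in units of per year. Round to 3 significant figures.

0.0902 per year

From N(t) = N₀·e^(rt): e^(r·37) = 17900/636 = 28.145.
r·37 = ln(28.145) = 3.3374, so r = 3.3374/37 = 0.090199.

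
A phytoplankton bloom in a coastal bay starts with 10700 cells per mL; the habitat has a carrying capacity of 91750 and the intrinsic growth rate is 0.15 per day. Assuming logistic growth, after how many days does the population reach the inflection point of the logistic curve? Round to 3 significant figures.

Logistic growth is fastest at N = K/2 = 45875.
A = (K − N₀)/N₀ = 7.5748. Set K/(1 + A·e^(−rt)) = K/2 → A·e^(−rt) = 1.
e^(−0.15t) = 1/7.5748 = 0.132017, so t = ln(7.5748)/0.15 = 2.0248/0.15 = 13.499.

13.5 days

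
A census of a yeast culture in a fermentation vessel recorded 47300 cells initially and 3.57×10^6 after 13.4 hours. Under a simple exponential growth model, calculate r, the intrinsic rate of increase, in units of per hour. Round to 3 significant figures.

From N(t) = N₀·e^(rt): e^(r·13.4) = 3.57×10^6/47300 = 75.476.
r·13.4 = ln(75.476) = 4.3238, so r = 4.3238/13.4 = 0.32267.

0.323 per hour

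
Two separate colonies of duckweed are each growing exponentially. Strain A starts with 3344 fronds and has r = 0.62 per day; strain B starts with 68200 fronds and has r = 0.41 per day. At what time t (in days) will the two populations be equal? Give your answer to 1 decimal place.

14.4 days

Set 3344·e^(0.62t) = 68200·e^(0.41t).
e^((0.62 − 0.41)t) = 68200/3344 → e^(0.21·t) = 20.395.
0.21·t = ln(20.395) = 3.0153, so t = 3.0153/0.21 = 14.358.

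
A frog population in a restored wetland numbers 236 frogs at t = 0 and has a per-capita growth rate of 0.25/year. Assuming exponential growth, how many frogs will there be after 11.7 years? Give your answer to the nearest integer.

N(t) = N₀·e^(rt) = 236 × e^(0.25×11.7) = 236 × e^2.925.
e^2.925 ≈ 18.634, so N ≈ 236 × 18.634 = 4397.68.

4398 frogs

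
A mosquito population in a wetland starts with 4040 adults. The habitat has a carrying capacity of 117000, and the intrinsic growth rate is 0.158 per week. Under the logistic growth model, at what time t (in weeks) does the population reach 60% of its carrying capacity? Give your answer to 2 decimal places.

A = (K − N₀)/N₀ = (117000 − 4040)/4040 = 27.96.
Solve 117000/(1 + 27.96·e^(−0.158t)) = 70200: 1 + 27.96·e^(−0.158t) = 1.6667, so e^(−0.158t) = 0.0238432.
−0.158·t = ln(0.0238432) = -3.7363, so t = 3.7363/0.158 = 23.647.

23.65 weeks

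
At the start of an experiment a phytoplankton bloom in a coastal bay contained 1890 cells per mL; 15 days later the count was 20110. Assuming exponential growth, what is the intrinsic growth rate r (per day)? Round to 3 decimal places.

0.158 per day

From N(t) = N₀·e^(rt): e^(r·15) = 20110/1890 = 10.64.
r·15 = ln(10.64) = 2.3646, so r = 2.3646/15 = 0.15764.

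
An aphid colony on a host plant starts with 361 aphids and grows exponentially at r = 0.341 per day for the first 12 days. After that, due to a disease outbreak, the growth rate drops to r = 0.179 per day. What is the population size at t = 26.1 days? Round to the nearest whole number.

269622 aphids

Phase 1: N(12) = 361·e^(0.341×12) = 361·e^4.092 = 21609.3.
Phase 2 runs for 26.1 − 12 = 14.1 days at r = 0.179.
N(26.1) = 21609.3·e^(0.179×14.1) = 21609.3·e^2.524 = 269622.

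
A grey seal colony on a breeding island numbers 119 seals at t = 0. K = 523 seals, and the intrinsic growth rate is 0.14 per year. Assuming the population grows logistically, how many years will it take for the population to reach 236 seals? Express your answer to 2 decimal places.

7.33 years

A = (K − N₀)/N₀ = (523 − 119)/119 = 3.395.
Solve 523/(1 + 3.395·e^(−0.14t)) = 236: 1 + 3.395·e^(−0.14t) = 2.2161, so e^(−0.14t) = 0.358208.
−0.14·t = ln(0.358208) = -1.0266, so t = 1.0266/0.14 = 7.3331.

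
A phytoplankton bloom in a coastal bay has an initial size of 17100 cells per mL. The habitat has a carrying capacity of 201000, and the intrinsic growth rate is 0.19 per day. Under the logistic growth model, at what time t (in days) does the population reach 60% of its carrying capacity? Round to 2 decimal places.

A = (K − N₀)/N₀ = (201000 − 17100)/17100 = 10.754.
Solve 201000/(1 + 10.754·e^(−0.19t)) = 120600: 1 + 10.754·e^(−0.19t) = 1.6667, so e^(−0.19t) = 0.0619902.
−0.19·t = ln(0.0619902) = -2.7808, so t = 2.7808/0.19 = 14.636.

14.64 days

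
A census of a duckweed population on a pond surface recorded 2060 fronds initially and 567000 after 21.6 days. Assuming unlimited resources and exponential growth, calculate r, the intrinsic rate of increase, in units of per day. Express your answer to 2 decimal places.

0.26 per day

From N(t) = N₀·e^(rt): e^(r·21.6) = 567000/2060 = 275.24.
r·21.6 = ln(275.24) = 5.6177, so r = 5.6177/21.6 = 0.26008.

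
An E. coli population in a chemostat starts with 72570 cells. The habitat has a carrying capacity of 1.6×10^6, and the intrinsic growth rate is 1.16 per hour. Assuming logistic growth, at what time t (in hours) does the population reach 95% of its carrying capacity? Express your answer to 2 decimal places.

A = (K − N₀)/N₀ = (1.6×10^6 − 72570)/72570 = 21.048.
Solve 1.6×10^6/(1 + 21.048·e^(−1.16t)) = 1.52×10^6: 1 + 21.048·e^(−1.16t) = 1.0526, so e^(−1.16t) = 0.00250059.
−1.16·t = ln(0.00250059) = -5.9912, so t = 5.9912/1.16 = 5.1649.

5.16 hours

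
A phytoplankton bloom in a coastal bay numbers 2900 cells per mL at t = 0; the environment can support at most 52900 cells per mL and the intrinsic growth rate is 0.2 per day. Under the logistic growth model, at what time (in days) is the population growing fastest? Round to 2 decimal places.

14.24 days

Logistic growth is fastest at N = K/2 = 26450.
A = (K − N₀)/N₀ = 17.241. Set K/(1 + A·e^(−rt)) = K/2 → A·e^(−rt) = 1.
e^(−0.2t) = 1/17.241 = 0.058, so t = ln(17.241)/0.2 = 2.8473/0.2 = 14.237.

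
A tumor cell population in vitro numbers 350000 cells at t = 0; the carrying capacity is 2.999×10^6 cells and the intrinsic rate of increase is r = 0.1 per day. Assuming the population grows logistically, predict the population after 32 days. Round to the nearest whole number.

A = (K − N₀)/N₀ = (2.999×10^6 − 350000)/350000 = 7.5686.
N(t) = K/(1 + A·e^(−rt)) = 2.999×10^6/(1 + 7.5686×e^(−0.1×32)).
e^(−3.2) = 0.040762; denominator = 1 + 7.5686×0.040762 = 1.3085.
N = 2.999×10^6/1.3085 = 2.291917×10^6.

2291917 cells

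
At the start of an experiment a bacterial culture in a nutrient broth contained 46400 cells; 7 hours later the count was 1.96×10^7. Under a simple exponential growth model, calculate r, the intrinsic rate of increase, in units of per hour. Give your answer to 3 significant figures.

0.864 per hour

From N(t) = N₀·e^(rt): e^(r·7) = 1.96×10^7/46400 = 422.41.
r·7 = ln(422.41) = 6.046, so r = 6.046/7 = 0.86371.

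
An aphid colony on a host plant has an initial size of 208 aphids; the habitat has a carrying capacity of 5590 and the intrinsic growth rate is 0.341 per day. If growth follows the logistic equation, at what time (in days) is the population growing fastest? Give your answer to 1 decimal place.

Logistic growth is fastest at N = K/2 = 2795.
A = (K − N₀)/N₀ = 25.875. Set K/(1 + A·e^(−rt)) = K/2 → A·e^(−rt) = 1.
e^(−0.341t) = 1/25.875 = 0.0386473, so t = ln(25.875)/0.341 = 3.2533/0.341 = 9.5404.

9.5 days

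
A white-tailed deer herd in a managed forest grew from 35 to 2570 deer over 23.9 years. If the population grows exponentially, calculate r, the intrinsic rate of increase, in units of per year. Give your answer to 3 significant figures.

0.180 per year

From N(t) = N₀·e^(rt): e^(r·23.9) = 2570/35 = 73.429.
r·23.9 = ln(73.429) = 4.2963, so r = 4.2963/23.9 = 0.17976.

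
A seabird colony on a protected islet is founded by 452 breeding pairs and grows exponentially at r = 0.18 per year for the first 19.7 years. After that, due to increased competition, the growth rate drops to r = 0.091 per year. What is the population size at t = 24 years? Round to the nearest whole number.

23179 breeding pairs

Phase 1: N(19.7) = 452·e^(0.18×19.7) = 452·e^3.546 = 15672.8.
Phase 2 runs for 24 − 19.7 = 4.3 years at r = 0.091.
N(24) = 15672.8·e^(0.091×4.3) = 15672.8·e^0.3913 = 23178.5.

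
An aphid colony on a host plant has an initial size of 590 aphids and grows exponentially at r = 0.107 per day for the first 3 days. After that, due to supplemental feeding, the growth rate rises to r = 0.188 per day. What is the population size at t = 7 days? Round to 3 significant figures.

1730 aphids

Phase 1: N(3) = 590·e^(0.107×3) = 590·e^0.321 = 813.318.
Phase 2 runs for 7 − 3 = 4 days at r = 0.188.
N(7) = 813.318·e^(0.188×4) = 813.318·e^0.752 = 1725.24.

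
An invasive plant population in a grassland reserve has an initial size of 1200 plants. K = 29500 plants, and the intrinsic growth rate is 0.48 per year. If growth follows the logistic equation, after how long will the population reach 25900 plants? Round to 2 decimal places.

A = (K − N₀)/N₀ = (29500 − 1200)/1200 = 23.583.
Solve 29500/(1 + 23.583·e^(−0.48t)) = 25900: 1 + 23.583·e^(−0.48t) = 1.139, so e^(−0.48t) = 0.00589383.
−0.48·t = ln(0.00589383) = -5.1338, so t = 5.1338/0.48 = 10.696.

10.70 years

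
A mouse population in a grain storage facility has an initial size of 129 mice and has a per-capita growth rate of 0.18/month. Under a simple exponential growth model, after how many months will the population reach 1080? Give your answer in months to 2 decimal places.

11.81 months

Set N₀·e^(rt) = 1080: e^(0.18·t) = 1080/129 = 8.3721.
0.18·t = ln(8.3721) = 2.1249, so t = 2.1249/0.18 = 11.805.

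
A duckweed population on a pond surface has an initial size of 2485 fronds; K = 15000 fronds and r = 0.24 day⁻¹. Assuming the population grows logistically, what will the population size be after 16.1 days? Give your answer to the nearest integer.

A = (K − N₀)/N₀ = (15000 − 2485)/2485 = 5.0362.
N(t) = K/(1 + A·e^(−rt)) = 15000/(1 + 5.0362×e^(−0.24×16.1)).
e^(−3.864) = 0.020984; denominator = 1 + 5.0362×0.020984 = 1.1057.
N = 15000/1.1057 = 13566.3.

13566 fronds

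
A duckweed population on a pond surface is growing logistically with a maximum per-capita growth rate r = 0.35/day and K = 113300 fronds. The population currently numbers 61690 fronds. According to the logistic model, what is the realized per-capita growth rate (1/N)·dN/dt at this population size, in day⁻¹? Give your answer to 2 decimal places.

(1/N)·dN/dt = r(1 − N/K) = 0.35 × (1 − 61690/113300).
= 0.35 × 0.45552 = 0.15943.

0.16 per day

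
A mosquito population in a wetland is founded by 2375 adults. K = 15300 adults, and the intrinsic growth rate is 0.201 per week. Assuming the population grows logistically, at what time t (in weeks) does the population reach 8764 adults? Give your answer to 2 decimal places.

A = (K − N₀)/N₀ = (15300 − 2375)/2375 = 5.4421.
Solve 15300/(1 + 5.4421·e^(−0.201t)) = 8764: 1 + 5.4421·e^(−0.201t) = 1.7458, so e^(−0.201t) = 0.137039.
−0.201·t = ln(0.137039) = -1.9875, so t = 1.9875/0.201 = 9.888.

9.89 weeks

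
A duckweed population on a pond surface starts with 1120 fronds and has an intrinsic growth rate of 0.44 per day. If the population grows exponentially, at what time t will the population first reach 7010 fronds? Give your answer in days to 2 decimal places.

4.17 days

Set N₀·e^(rt) = 7010: e^(0.44·t) = 7010/1120 = 6.2589.
0.44·t = ln(6.2589) = 1.834, so t = 1.834/0.44 = 4.1682.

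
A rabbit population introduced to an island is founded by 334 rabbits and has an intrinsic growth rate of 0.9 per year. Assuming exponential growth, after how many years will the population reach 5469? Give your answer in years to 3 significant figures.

Set N₀·e^(rt) = 5469: e^(0.9·t) = 5469/334 = 16.374.
0.9·t = ln(16.374) = 2.7957, so t = 2.7957/0.9 = 3.1063.

3.11 years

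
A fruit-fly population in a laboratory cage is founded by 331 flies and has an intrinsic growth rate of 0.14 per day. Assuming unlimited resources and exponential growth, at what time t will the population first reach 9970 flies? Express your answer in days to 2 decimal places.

24.32 days

Set N₀·e^(rt) = 9970: e^(0.14·t) = 9970/331 = 30.121.
0.14·t = ln(30.121) = 3.4052, so t = 3.4052/0.14 = 24.323.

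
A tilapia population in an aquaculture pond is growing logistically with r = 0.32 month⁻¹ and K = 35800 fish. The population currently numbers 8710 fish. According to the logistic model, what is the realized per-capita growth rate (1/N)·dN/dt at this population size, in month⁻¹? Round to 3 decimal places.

(1/N)·dN/dt = r(1 − N/K) = 0.32 × (1 − 8710/35800).
= 0.32 × 0.7567 = 0.24215.

0.242 per month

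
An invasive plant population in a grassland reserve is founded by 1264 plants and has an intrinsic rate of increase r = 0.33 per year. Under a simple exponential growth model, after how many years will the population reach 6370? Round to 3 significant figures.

4.90 years

Set N₀·e^(rt) = 6370: e^(0.33·t) = 6370/1264 = 5.0396.
0.33·t = ln(5.0396) = 1.6173, so t = 1.6173/0.33 = 4.901.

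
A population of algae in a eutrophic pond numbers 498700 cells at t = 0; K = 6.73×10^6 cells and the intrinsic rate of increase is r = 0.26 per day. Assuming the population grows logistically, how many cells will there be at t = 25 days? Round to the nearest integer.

6605904 cells

A = (K − N₀)/N₀ = (6.73×10^6 − 498700)/498700 = 12.495.
N(t) = K/(1 + A·e^(−rt)) = 6.73×10^6/(1 + 12.495×e^(−0.26×25)).
e^(−6.5) = 0.0015034; denominator = 1 + 12.495×0.0015034 = 1.0188.
N = 6.73×10^6/1.0188 = 6.605904×10^6.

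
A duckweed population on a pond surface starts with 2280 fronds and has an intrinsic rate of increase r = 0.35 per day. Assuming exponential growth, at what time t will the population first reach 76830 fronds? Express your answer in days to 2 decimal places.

Set N₀·e^(rt) = 76830: e^(0.35·t) = 76830/2280 = 33.697.
0.35·t = ln(33.697) = 3.5174, so t = 3.5174/0.35 = 10.05.

10.05 days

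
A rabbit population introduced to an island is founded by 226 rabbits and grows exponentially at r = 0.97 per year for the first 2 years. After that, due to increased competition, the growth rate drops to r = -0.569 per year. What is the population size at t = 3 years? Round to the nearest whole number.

890 rabbits

Phase 1: N(2) = 226·e^(0.97×2) = 226·e^1.94 = 1572.68.
Phase 2 runs for 3 − 2 = 1 years at r = -0.569.
N(3) = 1572.68·e^(-0.569×1) = 1572.68·e^-0.569 = 890.279.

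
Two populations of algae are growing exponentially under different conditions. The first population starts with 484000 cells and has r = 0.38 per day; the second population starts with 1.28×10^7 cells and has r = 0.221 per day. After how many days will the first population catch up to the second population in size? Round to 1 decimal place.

20.6 days

Set 484000·e^(0.38t) = 1.28×10^7·e^(0.221t).
e^((0.38 − 0.221)t) = 1.28×10^7/484000 → e^(0.159·t) = 26.446.
0.159·t = ln(26.446) = 3.2751, so t = 3.2751/0.159 = 20.598.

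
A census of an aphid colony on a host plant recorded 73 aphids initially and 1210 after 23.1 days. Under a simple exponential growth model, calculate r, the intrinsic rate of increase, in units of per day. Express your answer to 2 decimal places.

From N(t) = N₀·e^(rt): e^(r·23.1) = 1210/73 = 16.575.
r·23.1 = ln(16.575) = 2.8079, so r = 2.8079/23.1 = 0.12155.

0.12 per day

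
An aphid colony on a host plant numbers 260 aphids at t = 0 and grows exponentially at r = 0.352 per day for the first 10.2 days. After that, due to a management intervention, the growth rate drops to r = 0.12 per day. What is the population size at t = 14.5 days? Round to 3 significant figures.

15800 aphids

Phase 1: N(10.2) = 260·e^(0.352×10.2) = 260·e^3.59 = 9424.63.
Phase 2 runs for 14.5 − 10.2 = 4.3 days at r = 0.12.
N(14.5) = 9424.63·e^(0.12×4.3) = 9424.63·e^0.516 = 15789.2.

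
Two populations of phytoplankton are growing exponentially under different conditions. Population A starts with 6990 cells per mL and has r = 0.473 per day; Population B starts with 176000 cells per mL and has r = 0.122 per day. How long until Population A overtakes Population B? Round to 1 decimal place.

9.2 days

Set 6990·e^(0.473t) = 176000·e^(0.122t).
e^((0.473 − 0.122)t) = 176000/6990 → e^(0.351·t) = 25.179.
0.351·t = ln(25.179) = 3.226, so t = 3.226/0.351 = 9.1909.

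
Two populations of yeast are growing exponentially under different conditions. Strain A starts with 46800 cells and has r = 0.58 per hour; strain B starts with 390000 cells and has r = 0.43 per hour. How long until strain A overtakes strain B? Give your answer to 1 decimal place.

Set 46800·e^(0.58t) = 390000·e^(0.43t).
e^((0.58 − 0.43)t) = 390000/46800 → e^(0.15·t) = 8.3333.
0.15·t = ln(8.3333) = 2.1203, so t = 2.1203/0.15 = 14.135.

14.1 hours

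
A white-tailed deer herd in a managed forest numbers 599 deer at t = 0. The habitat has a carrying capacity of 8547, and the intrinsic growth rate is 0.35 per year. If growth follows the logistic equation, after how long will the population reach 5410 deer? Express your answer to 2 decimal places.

A = (K − N₀)/N₀ = (8547 − 599)/599 = 13.269.
Solve 8547/(1 + 13.269·e^(−0.35t)) = 5410: 1 + 13.269·e^(−0.35t) = 1.5799, so e^(−0.35t) = 0.0437005.
−0.35·t = ln(0.0437005) = -3.1304, so t = 3.1304/0.35 = 8.944.

8.94 years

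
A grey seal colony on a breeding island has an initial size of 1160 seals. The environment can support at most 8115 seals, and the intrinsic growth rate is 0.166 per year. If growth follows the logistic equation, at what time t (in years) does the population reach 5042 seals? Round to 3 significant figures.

A = (K − N₀)/N₀ = (8115 − 1160)/1160 = 5.9957.
Solve 8115/(1 + 5.9957·e^(−0.166t)) = 5042: 1 + 5.9957·e^(−0.166t) = 1.6095, so e^(−0.166t) = 0.101653.
−0.166·t = ln(0.101653) = -2.2862, so t = 2.2862/0.166 = 13.772.

13.8 years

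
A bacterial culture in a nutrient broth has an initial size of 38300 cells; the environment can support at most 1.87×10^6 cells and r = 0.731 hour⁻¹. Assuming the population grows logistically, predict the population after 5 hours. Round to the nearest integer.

A = (K − N₀)/N₀ = (1.87×10^6 − 38300)/38300 = 47.825.
N(t) = K/(1 + A·e^(−rt)) = 1.87×10^6/(1 + 47.825×e^(−0.731×5)).
e^(−3.655) = 0.025861; denominator = 1 + 47.825×0.025861 = 2.2368.
N = 1.87×10^6/2.2368 = 836005.

836005 cells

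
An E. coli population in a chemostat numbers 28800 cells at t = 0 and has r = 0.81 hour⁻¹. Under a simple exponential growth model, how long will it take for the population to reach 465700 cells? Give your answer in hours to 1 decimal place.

Set N₀·e^(rt) = 465700: e^(0.81·t) = 465700/28800 = 16.17.
0.81·t = ln(16.17) = 2.7832, so t = 2.7832/0.81 = 3.436.

3.4 hours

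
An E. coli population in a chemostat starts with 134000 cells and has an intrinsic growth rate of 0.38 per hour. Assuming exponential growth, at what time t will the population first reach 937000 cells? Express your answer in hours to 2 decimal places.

5.12 hours

Set N₀·e^(rt) = 937000: e^(0.38·t) = 937000/134000 = 6.9925.
0.38·t = ln(6.9925) = 1.9448, so t = 1.9448/0.38 = 5.118.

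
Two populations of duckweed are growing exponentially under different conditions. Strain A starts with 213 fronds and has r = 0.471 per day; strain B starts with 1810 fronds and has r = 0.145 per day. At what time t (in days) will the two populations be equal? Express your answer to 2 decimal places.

Set 213·e^(0.471t) = 1810·e^(0.145t).
e^((0.471 − 0.145)t) = 1810/213 → e^(0.326·t) = 8.4977.
0.326·t = ln(8.4977) = 2.1398, so t = 2.1398/0.326 = 6.5638.

6.56 days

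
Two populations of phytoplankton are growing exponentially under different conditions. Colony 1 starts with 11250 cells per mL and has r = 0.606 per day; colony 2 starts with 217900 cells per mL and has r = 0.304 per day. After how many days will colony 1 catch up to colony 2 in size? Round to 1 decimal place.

Set 11250·e^(0.606t) = 217900·e^(0.304t).
e^((0.606 − 0.304)t) = 217900/11250 → e^(0.302·t) = 19.369.
0.302·t = ln(19.369) = 2.9637, so t = 2.9637/0.302 = 9.8135.

9.8 days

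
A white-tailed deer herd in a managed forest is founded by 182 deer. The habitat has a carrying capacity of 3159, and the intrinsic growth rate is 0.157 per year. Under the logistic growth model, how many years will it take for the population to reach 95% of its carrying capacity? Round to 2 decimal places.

A = (K − N₀)/N₀ = (3159 − 182)/182 = 16.357.
Solve 3159/(1 + 16.357·e^(−0.157t)) = 3001.05: 1 + 16.357·e^(−0.157t) = 1.0526, so e^(−0.157t) = 0.00321765.
−0.157·t = ln(0.00321765) = -5.7391, so t = 5.7391/0.157 = 36.555.

36.55 years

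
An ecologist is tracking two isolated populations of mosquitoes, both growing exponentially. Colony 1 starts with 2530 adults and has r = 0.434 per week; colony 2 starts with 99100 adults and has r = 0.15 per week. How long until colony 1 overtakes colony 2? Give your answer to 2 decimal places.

12.92 weeks

Set 2530·e^(0.434t) = 99100·e^(0.15t).
e^((0.434 − 0.15)t) = 99100/2530 → e^(0.284·t) = 39.17.
0.284·t = ln(39.17) = 3.6679, so t = 3.6679/0.284 = 12.915.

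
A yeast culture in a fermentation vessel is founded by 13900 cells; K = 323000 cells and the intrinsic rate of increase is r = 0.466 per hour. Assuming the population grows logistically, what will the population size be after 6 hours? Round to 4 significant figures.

137000 cells

A = (K − N₀)/N₀ = (323000 − 13900)/13900 = 22.237.
N(t) = K/(1 + A·e^(−rt)) = 323000/(1 + 22.237×e^(−0.466×6)).
e^(−2.796) = 0.061054; denominator = 1 + 22.237×0.061054 = 2.3577.
N = 323000/2.3577 = 136999.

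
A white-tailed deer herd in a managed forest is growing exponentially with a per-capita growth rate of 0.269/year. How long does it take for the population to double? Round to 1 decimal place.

Doubling time t_d = ln(2)/r = 0.6931/0.269 = 2.5768.

2.6 years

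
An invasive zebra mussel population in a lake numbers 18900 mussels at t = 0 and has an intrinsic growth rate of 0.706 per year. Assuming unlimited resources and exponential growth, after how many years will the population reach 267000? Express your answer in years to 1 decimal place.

Set N₀·e^(rt) = 267000: e^(0.706·t) = 267000/18900 = 14.127.
0.706·t = ln(14.127) = 2.6481, so t = 2.6481/0.706 = 3.7508.

3.8 years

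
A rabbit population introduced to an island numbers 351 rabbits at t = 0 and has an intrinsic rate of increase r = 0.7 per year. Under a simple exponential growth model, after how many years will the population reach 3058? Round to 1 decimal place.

Set N₀·e^(rt) = 3058: e^(0.7·t) = 3058/351 = 8.7123.
0.7·t = ln(8.7123) = 2.1647, so t = 2.1647/0.7 = 3.0925.

3.1 years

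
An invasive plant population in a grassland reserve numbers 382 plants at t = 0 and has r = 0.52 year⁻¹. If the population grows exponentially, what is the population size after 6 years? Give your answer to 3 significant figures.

N(t) = N₀·e^(rt) = 382 × e^(0.52×6) = 382 × e^3.12.
e^3.12 ≈ 22.646, so N ≈ 382 × 22.646 = 8650.92.

8650 plants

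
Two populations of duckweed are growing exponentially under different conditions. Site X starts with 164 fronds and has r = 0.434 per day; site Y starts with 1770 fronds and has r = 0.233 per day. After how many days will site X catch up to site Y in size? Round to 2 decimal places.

Set 164·e^(0.434t) = 1770·e^(0.233t).
e^((0.434 − 0.233)t) = 1770/164 → e^(0.201·t) = 10.793.
0.201·t = ln(10.793) = 2.3789, so t = 2.3789/0.201 = 11.835.

11.84 days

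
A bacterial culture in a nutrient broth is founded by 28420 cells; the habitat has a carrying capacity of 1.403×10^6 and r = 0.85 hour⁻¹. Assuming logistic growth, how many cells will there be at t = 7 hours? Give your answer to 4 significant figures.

A = (K − N₀)/N₀ = (1.403×10^6 − 28420)/28420 = 48.367.
N(t) = K/(1 + A·e^(−rt)) = 1.403×10^6/(1 + 48.367×e^(−0.85×7)).
e^(−5.95) = 0.0026058; denominator = 1 + 48.367×0.0026058 = 1.126.
N = 1.403×10^6/1.126 = 1.245964×10^6.

1246000 cells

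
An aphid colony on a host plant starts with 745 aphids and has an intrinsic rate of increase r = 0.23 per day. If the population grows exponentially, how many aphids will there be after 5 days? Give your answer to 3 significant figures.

2350 aphids

N(t) = N₀·e^(rt) = 745 × e^(0.23×5) = 745 × e^1.15.
e^1.15 ≈ 3.1582, so N ≈ 745 × 3.1582 = 2352.85.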